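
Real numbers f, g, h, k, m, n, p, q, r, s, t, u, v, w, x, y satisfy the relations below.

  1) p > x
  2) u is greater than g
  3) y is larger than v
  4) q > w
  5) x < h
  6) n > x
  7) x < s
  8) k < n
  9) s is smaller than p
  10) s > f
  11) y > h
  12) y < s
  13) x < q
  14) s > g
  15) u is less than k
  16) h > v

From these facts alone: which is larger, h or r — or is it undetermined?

undetermined

Following every chain through r: nothing is chained to r.
h is not reached, and no chain runs the other way from h to r.
So the given relations leave the order of r and h undetermined.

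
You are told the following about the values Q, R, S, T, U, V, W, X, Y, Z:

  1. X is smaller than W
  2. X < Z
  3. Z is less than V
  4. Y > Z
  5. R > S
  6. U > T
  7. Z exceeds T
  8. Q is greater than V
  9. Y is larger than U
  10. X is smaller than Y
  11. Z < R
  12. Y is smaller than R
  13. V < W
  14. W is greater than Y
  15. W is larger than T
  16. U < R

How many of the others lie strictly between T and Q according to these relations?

Chaining upward from T reaches: U, Z, Y, V, W, R.
Chaining downward from Q reaches: X, Z, V.
Strictly between T and Q are those in both lists: Z, V — 2 elements.

2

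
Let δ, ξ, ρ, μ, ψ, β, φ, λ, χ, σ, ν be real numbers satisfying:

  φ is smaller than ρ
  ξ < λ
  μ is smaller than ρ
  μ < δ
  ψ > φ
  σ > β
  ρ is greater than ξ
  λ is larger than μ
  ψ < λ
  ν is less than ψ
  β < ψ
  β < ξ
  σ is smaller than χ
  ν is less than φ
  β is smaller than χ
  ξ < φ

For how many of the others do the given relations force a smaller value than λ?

From λ the given relations immediately reach ξ, μ, ψ.
From those, β, ν, φ — 6 in total.
No other element is forced below λ by the given relations, so the count is 6.

6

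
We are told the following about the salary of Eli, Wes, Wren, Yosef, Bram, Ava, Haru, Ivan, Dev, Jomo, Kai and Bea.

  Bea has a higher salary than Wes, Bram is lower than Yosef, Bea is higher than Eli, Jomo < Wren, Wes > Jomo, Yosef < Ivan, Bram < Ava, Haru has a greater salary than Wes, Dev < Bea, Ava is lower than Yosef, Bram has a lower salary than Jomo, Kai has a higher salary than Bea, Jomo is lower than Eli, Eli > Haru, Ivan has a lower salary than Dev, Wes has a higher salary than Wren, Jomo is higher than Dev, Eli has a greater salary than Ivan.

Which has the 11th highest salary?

Ava

Piecing the relations together gives one ordering: Bram < Ava < Yosef < Ivan < Dev < Jomo < Wren < Wes < Haru < Eli < Bea < Kai.
Counting 11 from the largest end gives Ava.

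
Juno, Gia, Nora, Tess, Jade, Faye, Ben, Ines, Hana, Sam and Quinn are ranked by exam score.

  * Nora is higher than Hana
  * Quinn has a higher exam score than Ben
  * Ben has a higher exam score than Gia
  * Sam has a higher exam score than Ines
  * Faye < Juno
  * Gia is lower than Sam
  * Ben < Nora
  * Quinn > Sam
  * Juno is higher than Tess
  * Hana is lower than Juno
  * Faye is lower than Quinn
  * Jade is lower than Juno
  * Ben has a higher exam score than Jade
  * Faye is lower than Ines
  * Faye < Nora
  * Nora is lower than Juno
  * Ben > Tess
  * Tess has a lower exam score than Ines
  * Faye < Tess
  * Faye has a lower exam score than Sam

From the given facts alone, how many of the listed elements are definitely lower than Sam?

Directly below Sam: Faye, Ines, Gia.
One step further: Tess (4 so far).
Nothing else is reachable below Sam; 4 in all.

4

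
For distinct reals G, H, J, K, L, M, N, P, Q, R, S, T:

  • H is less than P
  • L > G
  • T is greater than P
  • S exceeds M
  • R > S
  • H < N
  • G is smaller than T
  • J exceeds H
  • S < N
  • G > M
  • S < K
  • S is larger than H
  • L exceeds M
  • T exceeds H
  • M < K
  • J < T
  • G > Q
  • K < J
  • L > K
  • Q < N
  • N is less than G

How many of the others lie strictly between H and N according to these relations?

1

The relations place H below N. An element lies strictly between them when it is forced above H and also forced below N.
Above H: {P, S, R, K, G, J, T, L}. Below N: {Q, M, S}.
Intersection: {S} — 1.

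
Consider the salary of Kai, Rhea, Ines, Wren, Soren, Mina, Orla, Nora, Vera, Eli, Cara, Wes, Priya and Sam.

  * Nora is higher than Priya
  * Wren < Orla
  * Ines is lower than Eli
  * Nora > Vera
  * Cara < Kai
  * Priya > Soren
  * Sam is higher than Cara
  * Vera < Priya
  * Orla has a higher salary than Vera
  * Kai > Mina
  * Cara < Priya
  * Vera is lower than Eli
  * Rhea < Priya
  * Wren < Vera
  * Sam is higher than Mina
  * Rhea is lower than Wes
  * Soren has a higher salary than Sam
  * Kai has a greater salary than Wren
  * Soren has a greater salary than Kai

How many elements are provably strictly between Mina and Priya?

Chaining upward from Mina reaches: Sam, Kai, Soren, Nora.
Chaining downward from Priya reaches: Wren, Cara, Sam, Rhea, Vera, Kai, Soren.
Strictly between Mina and Priya are those in both lists: Sam, Kai, Soren — 3 elements.

3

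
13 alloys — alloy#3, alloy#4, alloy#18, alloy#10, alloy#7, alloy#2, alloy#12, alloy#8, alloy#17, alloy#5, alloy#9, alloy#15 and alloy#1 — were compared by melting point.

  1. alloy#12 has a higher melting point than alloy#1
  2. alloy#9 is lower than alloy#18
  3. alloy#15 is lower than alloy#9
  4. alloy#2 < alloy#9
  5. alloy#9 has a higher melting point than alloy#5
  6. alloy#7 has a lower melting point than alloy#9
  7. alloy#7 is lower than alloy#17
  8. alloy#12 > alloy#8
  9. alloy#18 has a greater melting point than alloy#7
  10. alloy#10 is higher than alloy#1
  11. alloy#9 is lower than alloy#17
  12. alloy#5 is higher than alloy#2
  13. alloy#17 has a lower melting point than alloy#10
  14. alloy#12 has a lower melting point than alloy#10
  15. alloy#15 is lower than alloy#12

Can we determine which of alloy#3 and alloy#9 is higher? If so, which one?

undetermined

Following every chain through alloy#3: nothing is chained to alloy#3.
alloy#9 is not reached, and no chain runs the other way from alloy#9 to alloy#3.
So the given relations leave the order of alloy#3 and alloy#9 undetermined.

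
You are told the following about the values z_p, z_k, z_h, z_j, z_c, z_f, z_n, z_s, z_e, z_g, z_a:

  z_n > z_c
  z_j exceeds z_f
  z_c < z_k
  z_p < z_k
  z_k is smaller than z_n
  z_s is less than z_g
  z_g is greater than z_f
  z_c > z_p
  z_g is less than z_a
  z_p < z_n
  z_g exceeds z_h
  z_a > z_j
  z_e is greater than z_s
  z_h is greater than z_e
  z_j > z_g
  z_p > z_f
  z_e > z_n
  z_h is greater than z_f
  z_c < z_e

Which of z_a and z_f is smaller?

z_f

z_f < z_p and z_p < z_c give z_f < z_c.
With z_c < z_n: z_f < z_p < z_c < z_n.
Then z_n < z_e extends the chain to z_e.
Then z_e < z_h extends the chain to z_h.
Then z_h < z_g extends the chain to z_g.
With z_g < z_j: z_f < z_p < z_c < z_n < z_e < z_h < z_g < z_j.
Then z_j < z_a extends the chain to z_a.
So z_f < z_a; z_f is the smaller of the two.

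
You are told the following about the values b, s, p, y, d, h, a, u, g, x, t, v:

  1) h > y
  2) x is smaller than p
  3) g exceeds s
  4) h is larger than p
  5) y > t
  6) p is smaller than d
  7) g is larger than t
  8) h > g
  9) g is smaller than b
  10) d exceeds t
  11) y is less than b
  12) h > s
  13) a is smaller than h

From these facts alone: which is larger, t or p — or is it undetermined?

undetermined

Following every chain through p: above p we get d, h; below p we get x.
t is not reached, and no chain runs the other way from t to p.
So the given relations leave the order of p and t undetermined.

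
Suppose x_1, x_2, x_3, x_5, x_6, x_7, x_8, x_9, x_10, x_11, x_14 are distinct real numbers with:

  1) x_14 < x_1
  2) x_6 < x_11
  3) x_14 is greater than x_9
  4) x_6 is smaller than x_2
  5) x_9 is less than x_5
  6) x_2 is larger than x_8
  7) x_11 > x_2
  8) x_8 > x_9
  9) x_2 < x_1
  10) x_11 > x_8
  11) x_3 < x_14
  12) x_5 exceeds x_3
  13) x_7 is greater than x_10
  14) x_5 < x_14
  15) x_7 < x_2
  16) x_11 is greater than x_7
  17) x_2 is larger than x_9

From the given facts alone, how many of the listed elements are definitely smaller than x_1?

Directly below x_1: x_2, x_14.
One step further: x_9, x_8, x_6, x_7, x_3, x_5 (8 so far).
One step further: x_10 (9 so far).
No other element is forced below x_1 by the given relations, so the count is 9.

9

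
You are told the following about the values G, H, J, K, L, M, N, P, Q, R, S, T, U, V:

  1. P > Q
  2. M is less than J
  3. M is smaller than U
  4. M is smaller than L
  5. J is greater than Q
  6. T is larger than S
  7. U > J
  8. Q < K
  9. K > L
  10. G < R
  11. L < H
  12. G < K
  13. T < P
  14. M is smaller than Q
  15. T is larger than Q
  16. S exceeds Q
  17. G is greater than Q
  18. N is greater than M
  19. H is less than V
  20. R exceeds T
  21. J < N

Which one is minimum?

Q is not least since M < Q; J is not least since M < J; S is not least since Q < S; T is not least since S < T; L is not least since M < L; G is not least since Q < G; K is not least since L < K; H is not least since L < H; V is not least since H < V; P is not least since T < P; N is not least since J < N; U is not least since M < U; R is not least since G < R.
Only M has nothing below it, so M is the minimum.

M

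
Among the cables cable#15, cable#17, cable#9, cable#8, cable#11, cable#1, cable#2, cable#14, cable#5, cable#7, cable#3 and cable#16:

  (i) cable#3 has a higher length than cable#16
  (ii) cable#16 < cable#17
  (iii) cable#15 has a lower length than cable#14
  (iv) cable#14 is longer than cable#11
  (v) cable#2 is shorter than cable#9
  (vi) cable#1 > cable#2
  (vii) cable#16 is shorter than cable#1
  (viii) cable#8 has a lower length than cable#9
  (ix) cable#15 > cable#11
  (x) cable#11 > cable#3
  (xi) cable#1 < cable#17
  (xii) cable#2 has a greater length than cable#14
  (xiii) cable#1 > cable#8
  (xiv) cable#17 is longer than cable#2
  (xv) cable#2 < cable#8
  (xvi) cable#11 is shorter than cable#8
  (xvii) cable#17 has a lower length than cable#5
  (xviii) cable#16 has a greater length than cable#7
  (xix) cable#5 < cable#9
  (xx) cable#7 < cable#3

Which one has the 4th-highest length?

cable#1

The consecutive relations fix a unique order: cable#7 < cable#16 < cable#3 < cable#11 < cable#15 < cable#14 < cable#2 < cable#8 < cable#1 < cable#17 < cable#5 < cable#9.
The 4th largest is cable#1.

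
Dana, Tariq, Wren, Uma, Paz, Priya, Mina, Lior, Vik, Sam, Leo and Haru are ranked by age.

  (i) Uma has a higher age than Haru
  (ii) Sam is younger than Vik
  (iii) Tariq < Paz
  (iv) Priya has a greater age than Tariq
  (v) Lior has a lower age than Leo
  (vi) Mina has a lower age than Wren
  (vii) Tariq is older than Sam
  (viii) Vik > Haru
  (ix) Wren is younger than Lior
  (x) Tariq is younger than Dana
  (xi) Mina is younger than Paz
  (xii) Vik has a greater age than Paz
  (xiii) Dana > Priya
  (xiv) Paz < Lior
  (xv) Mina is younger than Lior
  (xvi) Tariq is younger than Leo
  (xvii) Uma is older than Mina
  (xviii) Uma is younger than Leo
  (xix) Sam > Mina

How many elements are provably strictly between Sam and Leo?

3

Chaining upward from Sam reaches: Tariq, Paz, Priya, Vik, Lior, Dana.
Chaining downward from Leo reaches: Mina, Haru, Tariq, Paz, Wren, Uma, Lior.
Strictly between Sam and Leo are those in both lists: Tariq, Paz, Lior — 3 elements.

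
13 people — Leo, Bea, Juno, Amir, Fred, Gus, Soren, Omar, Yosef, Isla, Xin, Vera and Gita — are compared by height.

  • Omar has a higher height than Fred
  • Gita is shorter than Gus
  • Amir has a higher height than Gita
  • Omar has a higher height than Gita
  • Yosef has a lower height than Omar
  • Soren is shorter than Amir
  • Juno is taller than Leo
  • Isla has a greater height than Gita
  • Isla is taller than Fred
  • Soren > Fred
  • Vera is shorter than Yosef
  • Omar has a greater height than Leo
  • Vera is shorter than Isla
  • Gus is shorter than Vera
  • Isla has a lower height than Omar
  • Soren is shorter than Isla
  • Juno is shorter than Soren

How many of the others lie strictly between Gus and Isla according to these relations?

The relations place Gus below Isla. An element lies strictly between them when it is forced above Gus and also forced below Isla.
Above Gus: {Vera, Yosef, Omar}. Below Isla: {Gita, Leo, Vera, Juno, Fred, Soren}.
Intersection: {Vera} — 1.

1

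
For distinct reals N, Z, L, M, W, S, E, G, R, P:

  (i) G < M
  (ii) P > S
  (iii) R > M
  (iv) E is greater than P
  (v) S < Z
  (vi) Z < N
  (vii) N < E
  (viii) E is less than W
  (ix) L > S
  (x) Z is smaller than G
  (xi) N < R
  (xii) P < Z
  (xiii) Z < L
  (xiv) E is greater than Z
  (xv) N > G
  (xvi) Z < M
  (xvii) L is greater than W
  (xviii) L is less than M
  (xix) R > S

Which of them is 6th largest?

Piecing the relations together gives one ordering: S < P < Z < G < N < E < W < L < M < R.
The 6th largest is N.

N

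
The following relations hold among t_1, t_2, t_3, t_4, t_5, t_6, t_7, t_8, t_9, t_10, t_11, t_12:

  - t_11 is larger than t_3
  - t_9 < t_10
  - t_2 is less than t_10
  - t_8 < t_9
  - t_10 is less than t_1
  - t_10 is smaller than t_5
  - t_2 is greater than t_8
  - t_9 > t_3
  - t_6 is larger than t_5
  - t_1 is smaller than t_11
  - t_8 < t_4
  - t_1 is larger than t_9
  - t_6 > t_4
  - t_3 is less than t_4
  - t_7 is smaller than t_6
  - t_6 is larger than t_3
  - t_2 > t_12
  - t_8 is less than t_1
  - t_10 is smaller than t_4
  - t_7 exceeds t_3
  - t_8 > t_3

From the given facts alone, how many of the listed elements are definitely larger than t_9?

6

The elements the relations force above t_9 are t_10, t_4, t_5, t_1, t_11, t_6 — no chain reaches any other.
That is 6.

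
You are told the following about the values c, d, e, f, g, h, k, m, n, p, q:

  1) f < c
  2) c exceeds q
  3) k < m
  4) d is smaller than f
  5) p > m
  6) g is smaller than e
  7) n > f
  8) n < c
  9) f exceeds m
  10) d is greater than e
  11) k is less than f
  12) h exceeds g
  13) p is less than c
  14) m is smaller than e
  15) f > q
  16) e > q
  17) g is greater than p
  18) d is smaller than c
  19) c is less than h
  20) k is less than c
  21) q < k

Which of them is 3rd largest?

n

The consecutive relations fix a unique order: q < k < m < p < g < e < d < f < n < c < h.
The 3rd largest is n.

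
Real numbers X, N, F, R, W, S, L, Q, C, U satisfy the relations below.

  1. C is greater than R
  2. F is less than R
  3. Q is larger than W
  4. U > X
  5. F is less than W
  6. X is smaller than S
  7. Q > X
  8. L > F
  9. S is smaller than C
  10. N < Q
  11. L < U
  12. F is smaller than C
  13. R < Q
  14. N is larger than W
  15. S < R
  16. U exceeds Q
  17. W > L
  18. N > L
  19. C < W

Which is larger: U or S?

U

The relevant relations are S < R; R < C; C < W; W < N; N < Q; Q < U.
Chaining these gives S < R < C < W < N < Q < U.
So S < U; U is the larger of the two.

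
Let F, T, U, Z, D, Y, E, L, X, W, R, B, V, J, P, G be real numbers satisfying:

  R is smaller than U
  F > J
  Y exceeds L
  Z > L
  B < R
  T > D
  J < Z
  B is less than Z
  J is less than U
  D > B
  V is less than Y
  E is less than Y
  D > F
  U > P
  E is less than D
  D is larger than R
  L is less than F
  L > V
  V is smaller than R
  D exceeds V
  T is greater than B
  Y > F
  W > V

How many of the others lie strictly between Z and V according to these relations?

The relations place V below Z. An element lies strictly between them when it is forced above V and also forced below Z.
Above V: {L, F, Y, R, U, D, T, W}. Below Z: {L, B, J}.
Intersection: {L} — 1.

1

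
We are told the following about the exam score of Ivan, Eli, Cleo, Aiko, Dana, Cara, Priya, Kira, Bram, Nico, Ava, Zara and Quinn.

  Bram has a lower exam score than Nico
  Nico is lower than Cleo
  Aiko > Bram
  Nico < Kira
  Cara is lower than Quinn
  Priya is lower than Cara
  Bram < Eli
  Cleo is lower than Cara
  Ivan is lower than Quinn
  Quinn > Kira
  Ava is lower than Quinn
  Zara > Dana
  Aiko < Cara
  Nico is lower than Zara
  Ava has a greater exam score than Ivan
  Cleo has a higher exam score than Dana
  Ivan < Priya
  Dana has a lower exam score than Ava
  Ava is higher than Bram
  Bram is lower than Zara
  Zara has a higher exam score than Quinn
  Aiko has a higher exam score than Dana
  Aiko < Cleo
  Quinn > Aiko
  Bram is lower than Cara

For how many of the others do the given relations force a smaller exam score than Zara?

11

The elements the relations force below Zara are Ivan, Dana, Bram, Aiko, Nico, Ava, Cleo, Priya, Cara, Kira, Quinn — no chain reaches any other.
That is 11.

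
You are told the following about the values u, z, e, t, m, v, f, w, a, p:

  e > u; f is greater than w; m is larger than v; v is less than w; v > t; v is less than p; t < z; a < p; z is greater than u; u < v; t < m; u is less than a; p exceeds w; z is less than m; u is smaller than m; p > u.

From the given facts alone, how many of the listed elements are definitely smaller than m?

4

The elements the relations force below m are u, t, v, z — no chain reaches any other.
That is 4.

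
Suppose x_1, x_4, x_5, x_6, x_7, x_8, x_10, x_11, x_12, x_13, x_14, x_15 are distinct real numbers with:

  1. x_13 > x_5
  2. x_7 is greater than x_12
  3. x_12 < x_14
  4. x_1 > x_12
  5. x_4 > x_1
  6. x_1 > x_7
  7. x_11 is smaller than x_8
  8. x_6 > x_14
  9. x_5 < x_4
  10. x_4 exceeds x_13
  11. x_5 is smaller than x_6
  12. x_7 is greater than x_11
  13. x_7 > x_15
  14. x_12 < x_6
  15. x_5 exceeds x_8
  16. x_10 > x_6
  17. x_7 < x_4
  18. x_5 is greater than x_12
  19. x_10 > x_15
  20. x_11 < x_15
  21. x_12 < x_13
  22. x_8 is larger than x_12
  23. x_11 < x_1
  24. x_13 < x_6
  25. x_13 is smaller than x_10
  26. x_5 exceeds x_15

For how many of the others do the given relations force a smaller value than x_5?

From x_5 the given relations immediately reach x_12, x_8, x_15.
From those, x_11 — 4 in total.
No other element is forced below x_5 by the given relations, so the count is 4.

4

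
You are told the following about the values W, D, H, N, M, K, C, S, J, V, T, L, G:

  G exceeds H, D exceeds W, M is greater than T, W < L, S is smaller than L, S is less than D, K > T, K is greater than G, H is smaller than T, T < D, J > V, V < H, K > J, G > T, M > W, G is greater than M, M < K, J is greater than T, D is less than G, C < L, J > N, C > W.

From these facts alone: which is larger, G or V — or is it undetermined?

V < H and H < T give V < T.
With T < M: V < H < T < M.
Then M < G extends the chain to G.
So G is larger.

G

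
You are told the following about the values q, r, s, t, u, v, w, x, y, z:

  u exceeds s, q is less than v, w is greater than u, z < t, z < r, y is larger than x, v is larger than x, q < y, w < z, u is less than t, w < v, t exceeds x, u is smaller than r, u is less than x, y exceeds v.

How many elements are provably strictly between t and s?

Chaining upward from s reaches: u, x, w, v, z, r, y.
Chaining downward from t reaches: u, x, w, z.
Strictly between s and t are those in both lists: u, x, w, z — 4 elements.

4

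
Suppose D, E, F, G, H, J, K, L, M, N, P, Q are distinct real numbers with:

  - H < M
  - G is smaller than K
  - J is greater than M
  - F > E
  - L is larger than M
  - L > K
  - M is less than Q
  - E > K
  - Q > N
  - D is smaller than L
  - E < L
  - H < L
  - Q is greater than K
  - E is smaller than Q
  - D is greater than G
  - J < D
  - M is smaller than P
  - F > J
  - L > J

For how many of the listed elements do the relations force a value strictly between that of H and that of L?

3

Chaining upward from H reaches: M, J, D, F, Q, P.
Chaining downward from L reaches: G, K, M, J, E, D.
Strictly between H and L are those in both lists: M, J, D — 3 elements.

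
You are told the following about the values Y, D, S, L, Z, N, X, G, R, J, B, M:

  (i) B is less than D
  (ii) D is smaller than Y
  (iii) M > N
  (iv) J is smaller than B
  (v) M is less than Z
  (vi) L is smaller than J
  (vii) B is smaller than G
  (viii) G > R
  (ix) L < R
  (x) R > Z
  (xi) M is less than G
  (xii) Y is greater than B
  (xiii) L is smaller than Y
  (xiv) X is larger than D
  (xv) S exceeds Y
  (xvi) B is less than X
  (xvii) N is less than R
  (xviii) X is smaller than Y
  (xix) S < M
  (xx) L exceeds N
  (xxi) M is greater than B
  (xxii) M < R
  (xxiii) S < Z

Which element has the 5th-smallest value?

D

The consecutive relations fix a unique order: N < L < J < B < D < X < Y < S < M < Z < R < G.
Counting 5 from the smallest end gives D.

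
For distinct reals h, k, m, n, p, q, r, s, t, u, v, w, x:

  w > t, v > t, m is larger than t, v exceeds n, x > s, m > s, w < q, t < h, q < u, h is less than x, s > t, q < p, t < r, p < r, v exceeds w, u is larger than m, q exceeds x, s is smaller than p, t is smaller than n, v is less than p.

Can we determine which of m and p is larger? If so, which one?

Following every chain through m: above m we get u; below m we get t, s.
p is not reached, and no chain runs the other way from p to m.
So the given relations leave the order of m and p undetermined.

undetermined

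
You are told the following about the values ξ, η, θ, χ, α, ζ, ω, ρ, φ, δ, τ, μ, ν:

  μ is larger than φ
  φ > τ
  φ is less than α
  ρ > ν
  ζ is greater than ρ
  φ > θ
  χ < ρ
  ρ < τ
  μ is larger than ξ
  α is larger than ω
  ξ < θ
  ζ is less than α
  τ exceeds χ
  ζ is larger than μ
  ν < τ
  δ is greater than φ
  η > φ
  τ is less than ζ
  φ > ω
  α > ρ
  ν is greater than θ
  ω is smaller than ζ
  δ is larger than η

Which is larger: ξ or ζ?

Link the given pairs in sequence: ξ < θ; θ < ν; ν < ρ; ρ < τ; τ < φ; φ < μ; μ < ζ.
Chaining these gives ξ < θ < ν < ρ < τ < φ < μ < ζ.
So ξ < ζ; ζ is the larger of the two.

ζ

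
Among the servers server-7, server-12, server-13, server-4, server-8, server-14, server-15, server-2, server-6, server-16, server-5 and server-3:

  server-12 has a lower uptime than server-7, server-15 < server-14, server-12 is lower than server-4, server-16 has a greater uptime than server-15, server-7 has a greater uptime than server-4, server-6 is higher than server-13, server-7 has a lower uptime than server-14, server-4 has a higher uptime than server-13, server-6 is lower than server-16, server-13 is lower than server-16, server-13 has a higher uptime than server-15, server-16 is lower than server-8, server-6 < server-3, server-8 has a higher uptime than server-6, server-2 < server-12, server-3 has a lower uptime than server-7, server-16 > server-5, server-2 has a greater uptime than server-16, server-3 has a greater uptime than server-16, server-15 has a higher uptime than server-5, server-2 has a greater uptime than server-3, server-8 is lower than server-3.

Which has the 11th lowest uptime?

Piecing the relations together gives one ordering: server-5 < server-15 < server-13 < server-6 < server-16 < server-8 < server-3 < server-2 < server-12 < server-4 < server-7 < server-14.
Counting 11 from the smallest end gives server-7.

server-7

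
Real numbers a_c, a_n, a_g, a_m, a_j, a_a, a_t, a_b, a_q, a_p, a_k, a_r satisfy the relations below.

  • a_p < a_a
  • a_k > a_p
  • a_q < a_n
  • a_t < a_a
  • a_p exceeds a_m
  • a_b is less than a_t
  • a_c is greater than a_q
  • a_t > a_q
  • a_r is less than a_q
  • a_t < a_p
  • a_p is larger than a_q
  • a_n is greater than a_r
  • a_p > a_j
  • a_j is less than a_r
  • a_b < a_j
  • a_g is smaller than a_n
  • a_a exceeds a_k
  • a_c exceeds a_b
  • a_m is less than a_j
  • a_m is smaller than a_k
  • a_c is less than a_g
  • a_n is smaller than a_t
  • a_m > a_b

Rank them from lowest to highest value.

a_b < a_m < a_j < a_r < a_q < a_c < a_g < a_n < a_t < a_p < a_k < a_a

Nothing is placed below a_b, so it is least; from there a_b < a_m; a_m < a_j; a_j < a_r; a_r < a_q; a_q < a_c; a_c < a_g; a_g < a_n; a_n < a_t; a_t < a_p; a_p < a_k; a_k < a_a, each given directly.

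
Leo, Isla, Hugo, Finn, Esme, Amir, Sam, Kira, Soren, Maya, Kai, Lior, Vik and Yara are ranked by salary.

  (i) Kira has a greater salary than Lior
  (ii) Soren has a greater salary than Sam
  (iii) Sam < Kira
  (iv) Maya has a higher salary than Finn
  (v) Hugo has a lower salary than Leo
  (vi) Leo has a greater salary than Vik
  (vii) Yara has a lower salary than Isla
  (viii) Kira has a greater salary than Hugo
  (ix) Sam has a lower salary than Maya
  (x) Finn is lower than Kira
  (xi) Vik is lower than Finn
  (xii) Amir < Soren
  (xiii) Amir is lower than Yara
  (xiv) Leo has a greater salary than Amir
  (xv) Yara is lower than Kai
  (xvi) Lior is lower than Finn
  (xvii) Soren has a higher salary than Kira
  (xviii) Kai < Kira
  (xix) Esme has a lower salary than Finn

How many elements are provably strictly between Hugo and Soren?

The relations place Hugo below Soren. An element lies strictly between them when it is forced above Hugo and also forced below Soren.
Above Hugo: {Leo, Kira}. Below Soren: {Amir, Lior, Vik, Yara, Sam, Esme, Finn, Kai, Kira}.
Intersection: {Kira} — 1.

1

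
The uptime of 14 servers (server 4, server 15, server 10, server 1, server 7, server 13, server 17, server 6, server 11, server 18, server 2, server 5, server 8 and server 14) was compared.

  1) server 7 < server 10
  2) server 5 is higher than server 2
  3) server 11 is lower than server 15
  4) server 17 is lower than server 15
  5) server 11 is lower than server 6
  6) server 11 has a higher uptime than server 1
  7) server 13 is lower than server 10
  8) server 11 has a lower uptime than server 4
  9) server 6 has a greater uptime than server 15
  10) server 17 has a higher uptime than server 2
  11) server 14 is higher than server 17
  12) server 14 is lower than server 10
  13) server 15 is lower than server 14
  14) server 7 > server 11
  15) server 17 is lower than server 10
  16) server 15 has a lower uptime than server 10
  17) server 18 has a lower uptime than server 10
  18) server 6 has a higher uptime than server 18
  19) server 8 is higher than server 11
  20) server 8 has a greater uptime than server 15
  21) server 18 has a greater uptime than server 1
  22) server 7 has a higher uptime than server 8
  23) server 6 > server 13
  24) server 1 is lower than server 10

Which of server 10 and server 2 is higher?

server 2 < server 17 and server 17 < server 15 give server 2 < server 15.
With server 15 < server 8: server 2 < server 17 < server 15 < server 8.
With server 8 < server 7: server 2 < server 17 < server 15 < server 8 < server 7.
Then server 7 < server 10 extends the chain to server 10.
So server 2 < server 10; server 10 is the higher of the two.

server 10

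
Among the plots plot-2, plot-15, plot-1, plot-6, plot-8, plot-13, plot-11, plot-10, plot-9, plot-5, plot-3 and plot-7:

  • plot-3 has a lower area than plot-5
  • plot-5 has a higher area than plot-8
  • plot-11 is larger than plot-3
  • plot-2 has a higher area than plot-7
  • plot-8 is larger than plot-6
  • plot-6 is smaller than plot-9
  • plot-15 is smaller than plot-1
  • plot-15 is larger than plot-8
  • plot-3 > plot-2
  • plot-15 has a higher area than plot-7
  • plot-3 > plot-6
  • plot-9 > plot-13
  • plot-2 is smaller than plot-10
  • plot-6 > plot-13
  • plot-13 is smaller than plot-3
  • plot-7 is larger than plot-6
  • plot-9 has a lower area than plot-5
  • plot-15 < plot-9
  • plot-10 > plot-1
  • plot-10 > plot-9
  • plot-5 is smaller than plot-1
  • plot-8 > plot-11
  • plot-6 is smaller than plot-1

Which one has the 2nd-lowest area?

plot-6

Piecing the relations together gives one ordering: plot-13 < plot-6 < plot-7 < plot-2 < plot-3 < plot-11 < plot-8 < plot-15 < plot-9 < plot-5 < plot-1 < plot-10.
The 2nd smallest is plot-6.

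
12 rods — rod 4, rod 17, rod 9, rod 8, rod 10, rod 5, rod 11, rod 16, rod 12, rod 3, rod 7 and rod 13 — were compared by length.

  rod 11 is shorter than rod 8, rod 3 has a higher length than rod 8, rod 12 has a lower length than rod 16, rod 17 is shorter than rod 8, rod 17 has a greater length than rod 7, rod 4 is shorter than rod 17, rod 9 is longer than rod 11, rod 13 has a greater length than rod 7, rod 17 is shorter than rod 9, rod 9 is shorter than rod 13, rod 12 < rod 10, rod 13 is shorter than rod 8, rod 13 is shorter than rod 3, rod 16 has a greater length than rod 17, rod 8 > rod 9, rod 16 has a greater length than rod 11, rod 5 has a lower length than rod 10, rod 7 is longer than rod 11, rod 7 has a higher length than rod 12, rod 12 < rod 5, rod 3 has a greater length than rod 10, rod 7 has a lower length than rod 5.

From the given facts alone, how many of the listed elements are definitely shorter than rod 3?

The elements the relations force below rod 3 are rod 4, rod 11, rod 12, rod 7, rod 17, rod 9, rod 5, rod 10, rod 13, rod 8 — no chain reaches any other.
That is 10.

10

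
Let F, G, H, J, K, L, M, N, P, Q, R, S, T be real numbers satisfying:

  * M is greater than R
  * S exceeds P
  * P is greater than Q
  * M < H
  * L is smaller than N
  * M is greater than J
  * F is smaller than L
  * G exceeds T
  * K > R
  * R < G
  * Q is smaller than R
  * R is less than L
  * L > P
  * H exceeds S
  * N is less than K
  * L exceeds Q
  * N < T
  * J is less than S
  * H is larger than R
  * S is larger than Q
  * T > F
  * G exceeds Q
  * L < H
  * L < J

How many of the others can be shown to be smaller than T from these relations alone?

Directly below T: F, N.
One step further: L (3 so far).
One step further: Q, R, P (6 so far).
Nothing else is reachable below T; 6 in all.

6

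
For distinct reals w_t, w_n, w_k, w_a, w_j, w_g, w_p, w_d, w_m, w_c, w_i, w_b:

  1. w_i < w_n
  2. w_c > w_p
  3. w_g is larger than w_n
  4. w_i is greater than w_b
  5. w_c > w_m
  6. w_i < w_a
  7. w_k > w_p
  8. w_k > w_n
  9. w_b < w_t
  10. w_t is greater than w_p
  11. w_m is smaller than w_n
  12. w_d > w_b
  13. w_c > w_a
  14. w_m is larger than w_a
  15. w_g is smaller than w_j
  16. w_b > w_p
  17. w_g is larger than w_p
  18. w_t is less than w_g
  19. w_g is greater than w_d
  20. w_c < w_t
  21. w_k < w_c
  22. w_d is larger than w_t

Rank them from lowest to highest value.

The consecutive links are each given: w_p < w_b; w_b < w_i; w_i < w_a; w_a < w_m; w_m < w_n; w_n < w_k; w_k < w_c; w_c < w_t; w_t < w_d; w_d < w_g; w_g < w_j.

w_p < w_b < w_i < w_a < w_m < w_n < w_k < w_c < w_t < w_d < w_g < w_j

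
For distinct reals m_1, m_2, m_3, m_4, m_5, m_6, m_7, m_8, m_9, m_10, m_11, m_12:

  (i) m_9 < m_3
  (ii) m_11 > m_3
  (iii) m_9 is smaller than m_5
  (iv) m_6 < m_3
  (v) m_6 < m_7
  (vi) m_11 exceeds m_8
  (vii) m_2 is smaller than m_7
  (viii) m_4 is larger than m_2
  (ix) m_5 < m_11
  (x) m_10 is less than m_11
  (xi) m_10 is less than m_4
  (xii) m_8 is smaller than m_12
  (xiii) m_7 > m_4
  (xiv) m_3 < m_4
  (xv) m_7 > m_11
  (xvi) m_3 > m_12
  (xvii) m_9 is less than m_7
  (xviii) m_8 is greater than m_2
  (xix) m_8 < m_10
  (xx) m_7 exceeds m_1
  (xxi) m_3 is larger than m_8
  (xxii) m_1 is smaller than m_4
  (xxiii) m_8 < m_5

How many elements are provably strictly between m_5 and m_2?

1

The relations place m_2 below m_5. An element lies strictly between them when it is forced above m_2 and also forced below m_5.
Above m_2: {m_8, m_12, m_10, m_3, m_11, m_4, m_7}. Below m_5: {m_9, m_8}.
Intersection: {m_8} — 1.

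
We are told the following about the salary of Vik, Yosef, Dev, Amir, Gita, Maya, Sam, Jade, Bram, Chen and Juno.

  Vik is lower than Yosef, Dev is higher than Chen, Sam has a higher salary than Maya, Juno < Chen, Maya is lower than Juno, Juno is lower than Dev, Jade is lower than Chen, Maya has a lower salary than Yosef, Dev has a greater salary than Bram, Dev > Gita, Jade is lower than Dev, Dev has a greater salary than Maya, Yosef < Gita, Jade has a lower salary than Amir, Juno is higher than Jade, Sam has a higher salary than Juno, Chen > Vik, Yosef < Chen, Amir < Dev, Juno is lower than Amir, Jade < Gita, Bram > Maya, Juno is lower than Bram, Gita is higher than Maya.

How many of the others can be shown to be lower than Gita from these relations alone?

From Gita the given relations immediately reach Maya, Jade, Yosef.
From those, Vik — 4 in total.
Nothing else is reachable below Gita; 4 in all.

4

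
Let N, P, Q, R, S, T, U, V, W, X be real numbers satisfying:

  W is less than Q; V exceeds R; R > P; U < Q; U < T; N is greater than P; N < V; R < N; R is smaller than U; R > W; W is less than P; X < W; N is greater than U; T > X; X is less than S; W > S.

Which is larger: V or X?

X < S and S < W give X < W.
With W < P: X < S < W < P.
Then P < R extends the chain to R.
With R < U: X < S < W < P < R < U.
With U < N: X < S < W < P < R < U < N.
Then N < V extends the chain to V.
So X < V; V is the larger of the two.

V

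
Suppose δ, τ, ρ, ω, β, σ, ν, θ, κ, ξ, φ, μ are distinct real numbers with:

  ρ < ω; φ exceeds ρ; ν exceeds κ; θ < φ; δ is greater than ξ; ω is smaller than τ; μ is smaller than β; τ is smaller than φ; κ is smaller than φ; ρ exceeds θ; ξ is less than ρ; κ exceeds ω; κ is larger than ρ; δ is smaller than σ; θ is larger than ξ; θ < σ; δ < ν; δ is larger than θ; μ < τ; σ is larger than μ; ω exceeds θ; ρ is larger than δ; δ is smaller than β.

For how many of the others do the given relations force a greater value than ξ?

10

Directly above ξ: θ, δ, ρ.
One step further: β, σ, ω, κ, ν, φ (9 so far).
One step further: τ (10 so far).
No other element is forced above ξ by the given relations, so the count is 10.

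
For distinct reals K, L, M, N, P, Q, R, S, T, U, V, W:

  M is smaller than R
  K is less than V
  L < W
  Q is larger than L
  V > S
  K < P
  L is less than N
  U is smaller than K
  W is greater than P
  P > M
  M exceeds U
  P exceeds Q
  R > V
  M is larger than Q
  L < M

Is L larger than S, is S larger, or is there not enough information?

undetermined

Following every chain through L: above L we get Q, M, N, P, W, R.
S is not reached, and no chain runs the other way from S to L.
So the given relations leave the order of L and S undetermined.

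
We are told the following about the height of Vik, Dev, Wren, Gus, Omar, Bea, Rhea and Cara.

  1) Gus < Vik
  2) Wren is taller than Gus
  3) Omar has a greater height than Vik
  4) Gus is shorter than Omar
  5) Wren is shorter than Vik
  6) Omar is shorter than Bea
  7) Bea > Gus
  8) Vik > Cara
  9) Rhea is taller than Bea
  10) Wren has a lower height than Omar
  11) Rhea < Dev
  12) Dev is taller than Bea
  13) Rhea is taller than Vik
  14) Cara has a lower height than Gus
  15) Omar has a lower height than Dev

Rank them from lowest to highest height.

Cara < Gus < Wren < Vik < Omar < Bea < Rhea < Dev

Each adjacent pair is fixed by a given relation: Cara < Gus; Gus < Wren; Wren < Vik; Vik < Omar; Omar < Bea; Bea < Rhea; Rhea < Dev. Chaining them end to end gives the full order.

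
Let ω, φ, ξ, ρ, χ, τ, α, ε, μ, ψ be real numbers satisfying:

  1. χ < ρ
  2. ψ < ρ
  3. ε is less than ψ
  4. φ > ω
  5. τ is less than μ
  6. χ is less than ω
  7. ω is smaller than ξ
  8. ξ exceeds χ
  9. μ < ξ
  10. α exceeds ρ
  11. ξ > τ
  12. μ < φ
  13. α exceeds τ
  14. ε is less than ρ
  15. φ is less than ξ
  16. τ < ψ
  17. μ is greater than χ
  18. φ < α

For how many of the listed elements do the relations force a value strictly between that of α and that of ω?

1

The relations place ω below α. An element lies strictly between them when it is forced above ω and also forced below α.
Above ω: {φ, ξ}. Below α: {χ, ε, τ, μ, φ, ψ, ρ}.
Intersection: {φ} — 1.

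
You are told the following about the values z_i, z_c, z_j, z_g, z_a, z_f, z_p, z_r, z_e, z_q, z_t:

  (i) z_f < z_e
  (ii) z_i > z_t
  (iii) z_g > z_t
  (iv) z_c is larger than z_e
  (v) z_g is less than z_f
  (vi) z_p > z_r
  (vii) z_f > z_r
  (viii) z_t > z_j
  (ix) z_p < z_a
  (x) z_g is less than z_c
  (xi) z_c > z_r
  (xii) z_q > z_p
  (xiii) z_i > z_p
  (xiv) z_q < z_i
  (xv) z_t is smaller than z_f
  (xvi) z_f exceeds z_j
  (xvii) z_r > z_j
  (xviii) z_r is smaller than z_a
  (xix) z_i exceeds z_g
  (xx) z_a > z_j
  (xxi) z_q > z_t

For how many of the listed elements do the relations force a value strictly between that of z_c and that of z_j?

The relations place z_j below z_c. An element lies strictly between them when it is forced above z_j and also forced below z_c.
Above z_j: {z_t, z_r, z_p, z_g, z_f, z_e, z_q, z_i, z_a}. Below z_c: {z_t, z_r, z_g, z_f, z_e}.
Intersection: {z_t, z_r, z_g, z_f, z_e} — 5.

5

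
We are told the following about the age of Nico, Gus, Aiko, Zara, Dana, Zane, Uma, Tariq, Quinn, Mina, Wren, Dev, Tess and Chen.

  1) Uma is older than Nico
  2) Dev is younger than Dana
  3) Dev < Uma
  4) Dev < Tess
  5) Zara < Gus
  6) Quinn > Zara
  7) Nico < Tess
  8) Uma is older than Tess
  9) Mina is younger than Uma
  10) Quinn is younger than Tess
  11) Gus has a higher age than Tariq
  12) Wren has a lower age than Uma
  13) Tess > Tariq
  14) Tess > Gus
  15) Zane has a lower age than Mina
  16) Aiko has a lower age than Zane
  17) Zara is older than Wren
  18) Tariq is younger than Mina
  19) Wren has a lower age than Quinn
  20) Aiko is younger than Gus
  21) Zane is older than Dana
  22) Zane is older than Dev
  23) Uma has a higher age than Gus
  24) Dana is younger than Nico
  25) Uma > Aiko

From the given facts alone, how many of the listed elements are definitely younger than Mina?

5

Directly below Mina: Tariq, Zane.
One step further: Dev, Dana, Aiko (5 so far).
Nothing else is reachable below Mina; 5 in all.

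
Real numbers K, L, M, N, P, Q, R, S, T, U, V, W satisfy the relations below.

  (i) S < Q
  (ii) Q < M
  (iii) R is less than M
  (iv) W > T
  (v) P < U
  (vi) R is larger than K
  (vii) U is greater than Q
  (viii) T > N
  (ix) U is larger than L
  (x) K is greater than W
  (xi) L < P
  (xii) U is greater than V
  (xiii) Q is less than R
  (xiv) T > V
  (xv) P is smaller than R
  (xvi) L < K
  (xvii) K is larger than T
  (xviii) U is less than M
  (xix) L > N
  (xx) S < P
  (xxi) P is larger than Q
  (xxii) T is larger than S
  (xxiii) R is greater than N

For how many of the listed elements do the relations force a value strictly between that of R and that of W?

1

The relations place W below R. An element lies strictly between them when it is forced above W and also forced below R.
Above W: {K, M}. Below R: {S, V, N, T, Q, L, P, K}.
Intersection: {K} — 1.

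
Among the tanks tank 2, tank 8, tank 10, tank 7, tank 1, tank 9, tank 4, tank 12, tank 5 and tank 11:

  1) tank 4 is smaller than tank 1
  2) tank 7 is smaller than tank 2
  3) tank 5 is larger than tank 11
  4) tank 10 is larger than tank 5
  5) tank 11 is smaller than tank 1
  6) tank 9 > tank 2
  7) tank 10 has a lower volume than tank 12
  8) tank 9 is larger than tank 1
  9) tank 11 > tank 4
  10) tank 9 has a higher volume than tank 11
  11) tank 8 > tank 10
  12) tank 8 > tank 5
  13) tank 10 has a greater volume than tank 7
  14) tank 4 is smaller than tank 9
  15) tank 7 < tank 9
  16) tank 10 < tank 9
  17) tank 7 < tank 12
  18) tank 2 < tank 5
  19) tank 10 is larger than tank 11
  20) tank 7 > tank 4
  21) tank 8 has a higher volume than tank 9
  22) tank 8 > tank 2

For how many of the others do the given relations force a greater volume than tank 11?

6

Directly above tank 11: tank 5, tank 1, tank 10, tank 9.
One step further: tank 8, tank 12 (6 so far).
No other element is forced above tank 11 by the given relations, so the count is 6.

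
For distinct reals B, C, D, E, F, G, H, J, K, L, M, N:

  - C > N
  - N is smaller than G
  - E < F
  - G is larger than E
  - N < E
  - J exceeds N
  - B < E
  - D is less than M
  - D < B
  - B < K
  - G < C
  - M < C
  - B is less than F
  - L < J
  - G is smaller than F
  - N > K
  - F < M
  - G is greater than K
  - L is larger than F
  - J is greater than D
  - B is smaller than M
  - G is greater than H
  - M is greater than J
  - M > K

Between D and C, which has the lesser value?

D

D < B < K < N < E < G < F < L < J < M < C, by transitivity through B, K, N, E, G, F, L, J, M.
So D < C; D is the smaller of the two.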